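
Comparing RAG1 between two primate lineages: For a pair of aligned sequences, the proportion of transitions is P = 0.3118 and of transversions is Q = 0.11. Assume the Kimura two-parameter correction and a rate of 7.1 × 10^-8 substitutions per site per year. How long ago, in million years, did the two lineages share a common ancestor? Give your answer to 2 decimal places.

Under the Kimura two-parameter model, d = −½ ln(1 − 2P − Q) − ¼ ln(1 − 2Q).
1 − 2P − Q = 0.2664, giving −½ ln(0.2664) = 0.661378.
1 − 2Q = 0.78, giving −¼ ln(0.78) = 0.062115.
d = 0.661378 + 0.062115 = 0.723493.
Under a molecular clock d = 2μt, so t = d/(2μ) = 0.723493 / (2 × 7.1 × 10^-8) = 5.10 million years.

5.10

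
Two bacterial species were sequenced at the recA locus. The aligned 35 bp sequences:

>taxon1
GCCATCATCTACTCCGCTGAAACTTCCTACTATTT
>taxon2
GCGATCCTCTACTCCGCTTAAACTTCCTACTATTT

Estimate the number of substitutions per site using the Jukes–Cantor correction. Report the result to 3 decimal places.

0.091

The sequences differ at 3 of 35 sites (3, 7, 19), so p = 3/35 ≈ 0.085714.
d = −(3/4) ln(1 − 4p/3) = −0.75 ln(1 − 0.114285) = −0.75 ln(0.885715)
  = −0.75 × (-0.121360) = 0.091020 substitutions/site.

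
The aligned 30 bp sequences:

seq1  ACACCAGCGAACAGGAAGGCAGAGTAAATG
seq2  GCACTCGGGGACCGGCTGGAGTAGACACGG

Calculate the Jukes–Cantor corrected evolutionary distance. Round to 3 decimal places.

0.824

The sequences differ at 15 of 30 sites, so p = 15/30 = 0.5.
d = −(3/4) ln(1 − 4p/3) = −0.75 ln(1 − 0.666667) = −0.75 ln(0.333333)
  = −0.75 × (-1.098613) = 0.823960 substitutions/site.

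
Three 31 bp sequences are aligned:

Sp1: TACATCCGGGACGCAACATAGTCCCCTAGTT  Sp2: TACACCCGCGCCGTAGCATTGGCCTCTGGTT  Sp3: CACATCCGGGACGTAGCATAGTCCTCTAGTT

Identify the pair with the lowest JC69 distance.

Sp1 and Sp3

Sp1–Sp2: 9/31 differ, p = 0.290, d = 0.367.
Sp1–Sp3: 4/31 differ, p = 0.129, d = 0.142.
Sp2–Sp3: 7/31 differ, p = 0.226, d = 0.269.
The smallest distance is between Sp1 and Sp3.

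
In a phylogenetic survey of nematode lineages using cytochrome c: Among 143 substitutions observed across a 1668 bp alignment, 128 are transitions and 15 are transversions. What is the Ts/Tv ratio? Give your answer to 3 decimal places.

R = 128/15 = 8.533333… ≈ 8.533 (to 3 d.p.).

8.533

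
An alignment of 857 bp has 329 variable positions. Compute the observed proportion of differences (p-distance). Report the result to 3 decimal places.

p = 329/857 = 0.383897… ≈ 0.384 (to 3 d.p.).

0.384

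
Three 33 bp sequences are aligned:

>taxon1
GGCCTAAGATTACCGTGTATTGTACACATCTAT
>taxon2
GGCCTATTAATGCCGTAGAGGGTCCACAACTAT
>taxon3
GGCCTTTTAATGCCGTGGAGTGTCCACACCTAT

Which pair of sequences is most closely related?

taxon1–taxon2: 10/33 differ, p = 0.303, d = 0.388.
taxon1–taxon3: 9/33 differ, p = 0.273, d = 0.339.
taxon2–taxon3: 4/33 differ, p = 0.121, d = 0.132.
The smallest distance is between taxon2 and taxon3.

taxon2 and taxon3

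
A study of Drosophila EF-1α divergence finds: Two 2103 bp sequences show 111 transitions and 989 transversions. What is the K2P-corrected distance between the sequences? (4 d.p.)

P = 111/2103 ≈ 0.052782 and Q = 989/2103 ≈ 0.470281.
Under the Kimura two-parameter model, d = −½ ln(1 − 2P − Q) − ¼ ln(1 − 2Q).
1 − 2P − Q = 0.424155, giving −½ ln(0.424155) = 0.428828.
1 − 2Q = 0.059438, giving −¼ ln(0.059438) = 0.705705.
d = 0.428828 + 0.705705 = 1.134533.

1.1345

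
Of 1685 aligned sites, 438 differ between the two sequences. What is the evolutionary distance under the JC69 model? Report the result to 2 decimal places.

0.32

p = 438/1685 ≈ 0.259941.
d = −(3/4) ln(1 − 4p/3) = −0.75 ln(1 − 0.346588) = −0.75 ln(0.653412)
  = −0.75 × (-0.425547) = 0.319160 substitutions/site.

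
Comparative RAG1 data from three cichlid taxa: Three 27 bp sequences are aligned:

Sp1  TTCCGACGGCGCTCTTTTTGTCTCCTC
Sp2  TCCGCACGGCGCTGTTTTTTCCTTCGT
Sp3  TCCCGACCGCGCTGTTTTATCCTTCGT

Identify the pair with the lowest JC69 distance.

Sp2 and Sp3

Sp1–Sp2: 9/27 differ, p = 0.333, d = 0.441.
Sp1–Sp3: 9/27 differ, p = 0.333, d = 0.441.
Sp2–Sp3: 4/27 differ, p = 0.148, d = 0.165.
The smallest distance is between Sp2 and Sp3.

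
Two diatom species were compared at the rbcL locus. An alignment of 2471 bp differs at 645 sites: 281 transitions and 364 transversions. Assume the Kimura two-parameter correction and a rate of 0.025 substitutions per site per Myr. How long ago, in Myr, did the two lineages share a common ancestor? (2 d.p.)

6.44

P = 281/2471 ≈ 0.113719 and Q = 364/2471 ≈ 0.147309.
Under the Kimura two-parameter model, d = −½ ln(1 − 2P − Q) − ¼ ln(1 − 2Q).
1 − 2P − Q = 0.625253, giving −½ ln(0.625253) = 0.234799.
1 − 2Q = 0.705382, giving −¼ ln(0.705382) = 0.087254.
d = 0.234799 + 0.087254 = 0.322053.
Under a molecular clock d = 2μt, so t = d/(2μ) = 0.322053 / (2 × 0.025) = 6.44 Myr.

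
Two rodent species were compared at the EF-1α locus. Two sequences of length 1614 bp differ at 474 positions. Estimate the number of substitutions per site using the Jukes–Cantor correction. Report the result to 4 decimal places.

p = 474/1614 ≈ 0.29368.
d = −(3/4) ln(1 − 4p/3) = −0.75 ln(1 − 0.391573) = −0.75 ln(0.608427)
  = −0.75 × (-0.496878) = 0.372659 substitutions/site.

0.3727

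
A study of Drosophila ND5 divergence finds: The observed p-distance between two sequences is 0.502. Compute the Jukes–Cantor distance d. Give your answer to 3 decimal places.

d = −(3/4) ln(1 − 4p/3) = −0.75 ln(1 − 0.669333) = −0.75 ln(0.330667)
  = −0.75 × (-1.106643) = 0.829982 substitutions/site.

0.830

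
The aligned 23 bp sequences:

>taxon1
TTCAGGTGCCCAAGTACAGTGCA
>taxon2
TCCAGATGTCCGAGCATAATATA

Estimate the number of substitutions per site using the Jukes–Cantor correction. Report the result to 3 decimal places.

0.553

The sequences differ at 9 of 23 sites (2, 6, 9, 12, 15, 17, 19, 21, 22), so p = 9/23 ≈ 0.391304.
d = −(3/4) ln(1 − 4p/3) = −0.75 ln(1 − 0.521739) = −0.75 ln(0.478261)
  = −0.75 × (-0.737599) = 0.553199 substitutions/site.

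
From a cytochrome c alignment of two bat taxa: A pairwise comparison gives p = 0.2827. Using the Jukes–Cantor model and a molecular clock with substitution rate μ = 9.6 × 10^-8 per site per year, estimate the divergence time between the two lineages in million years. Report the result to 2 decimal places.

d = −(3/4) ln(1 − 4p/3) = −0.75 ln(1 − 0.376933) = −0.75 ln(0.623067)
  = −0.75 × (-0.473101) = 0.354826 substitutions/site.
Under a molecular clock d = 2μt, so t = d/(2μ) = 0.354826 / (2 × 9.6 × 10^-8) = 1.85 million years.

1.85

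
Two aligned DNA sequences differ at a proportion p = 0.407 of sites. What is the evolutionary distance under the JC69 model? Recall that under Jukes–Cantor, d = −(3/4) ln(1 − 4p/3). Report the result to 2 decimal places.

d = −(3/4) ln(1 − 4p/3) = −0.75 ln(1 − 0.542667) = −0.75 ln(0.457333)
  = −0.75 × (-0.782343) = 0.586757 substitutions/site.

0.59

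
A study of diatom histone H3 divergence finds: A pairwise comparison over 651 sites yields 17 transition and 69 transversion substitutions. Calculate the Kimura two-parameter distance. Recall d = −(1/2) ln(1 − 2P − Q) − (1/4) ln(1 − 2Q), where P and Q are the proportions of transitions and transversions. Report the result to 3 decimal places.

P = 17/651 ≈ 0.026114 and Q = 69/651 ≈ 0.105991.
Under the Kimura two-parameter model, d = −½ ln(1 − 2P − Q) − ¼ ln(1 − 2Q).
1 − 2P − Q = 0.841781, giving −½ ln(0.841781) = 0.086118.
1 − 2Q = 0.788018, giving −¼ ln(0.788018) = 0.059559.
d = 0.086118 + 0.059559 = 0.145677.

0.146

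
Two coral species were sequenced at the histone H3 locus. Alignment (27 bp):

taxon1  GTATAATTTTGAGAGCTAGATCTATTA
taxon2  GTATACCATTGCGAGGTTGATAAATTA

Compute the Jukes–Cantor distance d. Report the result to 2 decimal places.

0.38

The sequences differ at 8 of 27 sites (6, 7, 8, 12, 16, 18, 22, 23), so p = 8/27 ≈ 0.296296.
d = −(3/4) ln(1 − 4p/3) = −0.75 ln(1 − 0.395061) = −0.75 ln(0.604939)
  = −0.75 × (-0.502628) = 0.376971 substitutions/site.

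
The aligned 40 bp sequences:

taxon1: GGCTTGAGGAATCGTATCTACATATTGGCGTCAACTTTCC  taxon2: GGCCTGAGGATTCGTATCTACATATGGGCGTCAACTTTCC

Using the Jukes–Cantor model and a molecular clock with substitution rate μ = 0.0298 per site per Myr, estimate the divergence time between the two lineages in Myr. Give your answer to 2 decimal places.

1.33

The sequences differ at 3 of 40 sites (4, 11, 26), so p = 3/40 = 0.075.
d = −(3/4) ln(1 − 4p/3) = −0.75 ln(1 − 0.1) = −0.75 ln(0.9)
  = −0.75 × (-0.105361) = 0.079021 substitutions/site.
Under a molecular clock d = 2μt, so t = d/(2μ) = 0.079021 / (2 × 0.0298) = 1.33 Myr.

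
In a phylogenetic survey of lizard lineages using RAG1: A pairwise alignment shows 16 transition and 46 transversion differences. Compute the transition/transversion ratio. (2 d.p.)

0.35

R = 16/46 = 0.347826… ≈ 0.35 (to 2 d.p.).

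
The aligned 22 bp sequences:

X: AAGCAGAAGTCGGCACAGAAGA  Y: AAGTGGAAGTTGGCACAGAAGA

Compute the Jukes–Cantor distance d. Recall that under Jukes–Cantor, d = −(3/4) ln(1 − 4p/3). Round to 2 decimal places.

The sequences differ at 3 of 22 sites (4, 5, 11), so p = 3/22 ≈ 0.136364.
d = −(3/4) ln(1 − 4p/3) = −0.75 ln(1 − 0.181819) = −0.75 ln(0.818181)
  = −0.75 × (-0.200672) = 0.150504 substitutions/site.

0.15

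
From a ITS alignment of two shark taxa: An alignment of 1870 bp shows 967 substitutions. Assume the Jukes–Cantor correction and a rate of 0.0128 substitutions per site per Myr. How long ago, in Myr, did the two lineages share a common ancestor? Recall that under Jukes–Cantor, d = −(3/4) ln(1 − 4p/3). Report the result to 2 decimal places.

p = 967/1870 ≈ 0.517112.
d = −(3/4) ln(1 − 4p/3) = −0.75 ln(1 − 0.689483) = −0.75 ln(0.310517)
  = −0.75 × (-1.169517) = 0.877138 substitutions/site.
Under a molecular clock d = 2μt, so t = d/(2μ) = 0.877138 / (2 × 0.0128) = 34.26 Myr.

34.26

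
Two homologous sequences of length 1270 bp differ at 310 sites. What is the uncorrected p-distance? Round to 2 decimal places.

p = 310/1270 = 0.244094… ≈ 0.24 (to 2 d.p.).

0.24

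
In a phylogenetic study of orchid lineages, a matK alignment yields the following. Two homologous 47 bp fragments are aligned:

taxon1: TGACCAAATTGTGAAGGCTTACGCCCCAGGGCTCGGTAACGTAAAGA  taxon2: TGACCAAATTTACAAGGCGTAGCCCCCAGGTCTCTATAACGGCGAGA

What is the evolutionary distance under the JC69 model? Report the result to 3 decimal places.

0.312

The sequences differ at 12 of 47 sites, so p = 12/47 ≈ 0.255319.
d = −(3/4) ln(1 − 4p/3) = −0.75 ln(1 − 0.340425) = −0.75 ln(0.659575)
  = −0.75 × (-0.416160) = 0.312120 substitutions/site.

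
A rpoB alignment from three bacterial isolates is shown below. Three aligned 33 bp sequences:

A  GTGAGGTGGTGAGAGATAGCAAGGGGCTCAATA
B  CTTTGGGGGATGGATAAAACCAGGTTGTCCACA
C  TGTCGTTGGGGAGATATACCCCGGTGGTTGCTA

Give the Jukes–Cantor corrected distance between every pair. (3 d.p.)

d(A,B) = 0.780, d(A,C) = 0.699, d(B,C) = 0.780

A–B: 16/33 sites differ → p ≈ 0.484848, d = −0.75 ln(1 − 0.646464) = 0.779827 ≈ 0.780.
A–C: 15/33 sites differ → p ≈ 0.454545, d = −0.75 ln(1 − 0.60606) = 0.698667 ≈ 0.699.
B–C: 16/33 sites differ → p ≈ 0.484848, d = −0.75 ln(1 − 0.646464) = 0.779827 ≈ 0.780.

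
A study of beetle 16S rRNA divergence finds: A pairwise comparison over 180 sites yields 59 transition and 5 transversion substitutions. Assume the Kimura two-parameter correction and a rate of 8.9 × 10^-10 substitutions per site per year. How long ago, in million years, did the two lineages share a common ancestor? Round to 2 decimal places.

331.04

P = 59/180 ≈ 0.327778 and Q = 5/180 ≈ 0.027778.
Under the Kimura two-parameter model, d = −½ ln(1 − 2P − Q) − ¼ ln(1 − 2Q).
1 − 2P − Q = 0.316666, giving −½ ln(0.316666) = 0.574954.
1 − 2Q = 0.944444, giving −¼ ln(0.944444) = 0.014290.
d = 0.574954 + 0.014290 = 0.589244.
Under a molecular clock d = 2μt, so t = d/(2μ) = 0.589244 / (2 × 8.9 × 10^-10) = 331.04 million years.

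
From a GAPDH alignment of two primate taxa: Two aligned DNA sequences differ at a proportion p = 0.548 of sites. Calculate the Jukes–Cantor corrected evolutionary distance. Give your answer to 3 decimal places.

0.984

d = −(3/4) ln(1 − 4p/3) = −0.75 ln(1 − 0.730667) = −0.75 ln(0.269333)
  = −0.75 × (-1.311807) = 0.983855 substitutions/site.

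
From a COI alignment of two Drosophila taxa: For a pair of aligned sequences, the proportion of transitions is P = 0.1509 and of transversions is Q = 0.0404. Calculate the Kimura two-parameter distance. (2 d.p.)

Under the Kimura two-parameter model, d = −½ ln(1 − 2P − Q) − ¼ ln(1 − 2Q).
1 − 2P − Q = 0.6578, giving −½ ln(0.6578) = 0.209427.
1 − 2Q = 0.9192, giving −¼ ln(0.9192) = 0.021063.
d = 0.209427 + 0.021063 = 0.230490.

0.23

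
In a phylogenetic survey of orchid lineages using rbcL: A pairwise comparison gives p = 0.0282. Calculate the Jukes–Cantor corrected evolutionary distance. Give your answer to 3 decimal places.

0.029

d = −(3/4) ln(1 − 4p/3) = −0.75 ln(1 − 0.0376) = −0.75 ln(0.9624)
  = −0.75 × (-0.038325) = 0.028744 substitutions/site.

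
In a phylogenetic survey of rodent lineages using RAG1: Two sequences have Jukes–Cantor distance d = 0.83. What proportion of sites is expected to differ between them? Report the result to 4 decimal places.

0.5020

p = (3/4)(1 − e^(−4d/3)) = 0.75 × (1 − e^(-1.106667)) = 0.75 × (1 − 0.330659) = 0.502006.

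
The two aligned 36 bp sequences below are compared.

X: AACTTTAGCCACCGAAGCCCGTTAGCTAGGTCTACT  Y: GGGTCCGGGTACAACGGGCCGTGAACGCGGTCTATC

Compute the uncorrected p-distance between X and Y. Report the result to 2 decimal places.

0.53

The sequences differ at 19 of 36 positions.
p = 19/36 = 0.527777… ≈ 0.53 (to 2 d.p.).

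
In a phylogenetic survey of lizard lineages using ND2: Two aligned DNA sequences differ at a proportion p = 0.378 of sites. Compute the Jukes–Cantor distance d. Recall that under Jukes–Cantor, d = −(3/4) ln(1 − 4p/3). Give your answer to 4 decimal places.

d = −(3/4) ln(1 − 4p/3) = −0.75 ln(1 − 0.504) = −0.75 ln(0.496)
  = −0.75 × (-0.701179) = 0.525884 substitutions/site.

0.5259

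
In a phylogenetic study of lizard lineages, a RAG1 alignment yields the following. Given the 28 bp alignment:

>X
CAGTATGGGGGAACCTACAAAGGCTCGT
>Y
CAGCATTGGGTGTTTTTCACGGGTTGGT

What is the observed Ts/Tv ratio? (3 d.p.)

Transitions are A↔G and C↔T; transversions are all other mismatches.
Transitions: 6. Transversions: 6.
R = 6/6 = 1.000.

1.000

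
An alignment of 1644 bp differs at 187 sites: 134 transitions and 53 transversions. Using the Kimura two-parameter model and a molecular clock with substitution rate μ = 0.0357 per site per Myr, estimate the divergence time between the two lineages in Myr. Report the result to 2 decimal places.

P = 134/1644 ≈ 0.081509 and Q = 53/1644 ≈ 0.032238.
Under the Kimura two-parameter model, d = −½ ln(1 − 2P − Q) − ¼ ln(1 − 2Q).
1 − 2P − Q = 0.804744, giving −½ ln(0.804744) = 0.108616.
1 − 2Q = 0.935524, giving −¼ ln(0.935524) = 0.016662.
d = 0.108616 + 0.016662 = 0.125278.
Under a molecular clock d = 2μt, so t = d/(2μ) = 0.125278 / (2 × 0.0357) = 1.75 Myr.

1.75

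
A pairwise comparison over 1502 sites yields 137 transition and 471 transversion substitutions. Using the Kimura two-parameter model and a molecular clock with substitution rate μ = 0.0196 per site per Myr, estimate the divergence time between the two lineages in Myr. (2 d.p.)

P = 137/1502 ≈ 0.091212 and Q = 471/1502 ≈ 0.313582.
Under the Kimura two-parameter model, d = −½ ln(1 − 2P − Q) − ¼ ln(1 − 2Q).
1 − 2P − Q = 0.503994, giving −½ ln(0.503994) = 0.342595.
1 − 2Q = 0.372836, giving −¼ ln(0.372836) = 0.246654.
d = 0.342595 + 0.246654 = 0.589249.
Under a molecular clock d = 2μt, so t = d/(2μ) = 0.589249 / (2 × 0.0196) = 15.03 Myr.

15.03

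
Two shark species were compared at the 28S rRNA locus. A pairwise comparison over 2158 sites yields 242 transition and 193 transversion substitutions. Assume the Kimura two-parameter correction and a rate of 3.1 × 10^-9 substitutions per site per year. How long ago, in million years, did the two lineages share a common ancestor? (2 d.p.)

P = 242/2158 ≈ 0.112141 and Q = 193/2158 ≈ 0.089435.
Under the Kimura two-parameter model, d = −½ ln(1 − 2P − Q) − ¼ ln(1 − 2Q).
1 − 2P − Q = 0.686283, giving −½ ln(0.686283) = 0.188233.
1 − 2Q = 0.82113, giving −¼ ln(0.82113) = 0.049268.
d = 0.188233 + 0.049268 = 0.237501.
Under a molecular clock d = 2μt, so t = d/(2μ) = 0.237501 / (2 × 3.1 × 10^-9) = 38.31 million years.

38.31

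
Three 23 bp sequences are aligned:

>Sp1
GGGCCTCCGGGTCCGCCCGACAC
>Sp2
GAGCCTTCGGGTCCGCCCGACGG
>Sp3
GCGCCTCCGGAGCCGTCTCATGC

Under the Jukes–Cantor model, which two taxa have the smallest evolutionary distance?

Sp1–Sp2: 4/23 differ, p = 0.174, d = 0.198.
Sp1–Sp3: 8/23 differ, p = 0.348, d = 0.467.
Sp2–Sp3: 9/23 differ, p = 0.391, d = 0.553.
The smallest distance is between Sp1 and Sp2.

Sp1 and Sp2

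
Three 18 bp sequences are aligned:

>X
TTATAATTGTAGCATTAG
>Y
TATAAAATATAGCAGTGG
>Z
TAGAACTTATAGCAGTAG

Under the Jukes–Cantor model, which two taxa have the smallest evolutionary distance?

Y and Z

X–Y: 7/18 differ, p = 0.389, d = 0.548.
X–Z: 6/18 differ, p = 0.333, d = 0.441.
Y–Z: 4/18 differ, p = 0.222, d = 0.264.
The smallest distance is between Y and Z.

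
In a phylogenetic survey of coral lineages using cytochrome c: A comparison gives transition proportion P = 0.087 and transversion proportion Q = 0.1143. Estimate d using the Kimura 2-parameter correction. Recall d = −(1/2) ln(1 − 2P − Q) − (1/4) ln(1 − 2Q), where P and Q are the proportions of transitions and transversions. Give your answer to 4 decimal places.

Under the Kimura two-parameter model, d = −½ ln(1 − 2P − Q) − ¼ ln(1 − 2Q).
1 − 2P − Q = 0.7117, giving −½ ln(0.7117) = 0.170049.
1 − 2Q = 0.7714, giving −¼ ln(0.7714) = 0.064887.
d = 0.170049 + 0.064887 = 0.234936.

0.2349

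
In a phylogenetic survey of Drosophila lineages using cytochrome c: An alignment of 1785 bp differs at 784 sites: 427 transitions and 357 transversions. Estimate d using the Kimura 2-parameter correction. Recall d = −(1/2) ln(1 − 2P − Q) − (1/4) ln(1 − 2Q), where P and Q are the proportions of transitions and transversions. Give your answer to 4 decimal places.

0.6950

P = 427/1785 ≈ 0.239216 and Q = 357/1785 = 0.2.
Under the Kimura two-parameter model, d = −½ ln(1 − 2P − Q) − ¼ ln(1 − 2Q).
1 − 2P − Q = 0.321568, giving −½ ln(0.321568) = 0.567273.
1 − 2Q = 0.6, giving −¼ ln(0.6) = 0.127706.
d = 0.567273 + 0.127706 = 0.694979.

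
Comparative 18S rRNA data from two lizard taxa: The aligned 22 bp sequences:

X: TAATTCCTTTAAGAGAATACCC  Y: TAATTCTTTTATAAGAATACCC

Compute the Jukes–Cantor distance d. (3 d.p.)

The sequences differ at 3 of 22 sites (7, 12, 13), so p = 3/22 ≈ 0.136364.
d = −(3/4) ln(1 − 4p/3) = −0.75 ln(1 − 0.181819) = −0.75 ln(0.818181)
  = −0.75 × (-0.200672) = 0.150504 substitutions/site.

0.151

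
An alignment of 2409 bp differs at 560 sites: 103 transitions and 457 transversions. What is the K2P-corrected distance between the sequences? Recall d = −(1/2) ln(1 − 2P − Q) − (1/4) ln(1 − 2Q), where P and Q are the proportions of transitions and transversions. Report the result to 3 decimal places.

P = 103/2409 ≈ 0.042756 and Q = 457/2409 ≈ 0.189705.
Under the Kimura two-parameter model, d = −½ ln(1 − 2P − Q) − ¼ ln(1 − 2Q).
1 − 2P − Q = 0.724783, giving −½ ln(0.724783) = 0.160941.
1 − 2Q = 0.62059, giving −¼ ln(0.62059) = 0.119271.
d = 0.160941 + 0.119271 = 0.280212.

0.280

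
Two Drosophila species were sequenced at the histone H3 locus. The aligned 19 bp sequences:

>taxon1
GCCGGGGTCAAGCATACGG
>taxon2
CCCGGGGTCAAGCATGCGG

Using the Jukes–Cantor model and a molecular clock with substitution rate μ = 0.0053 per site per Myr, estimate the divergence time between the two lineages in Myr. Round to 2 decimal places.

10.70

The sequences differ at 2 of 19 sites (1, 16), so p = 2/19 ≈ 0.105263.
d = −(3/4) ln(1 − 4p/3) = −0.75 ln(1 − 0.140351) = −0.75 ln(0.859649)
  = −0.75 × (-0.151231) = 0.113423 substitutions/site.
Under a molecular clock d = 2μt, so t = d/(2μ) = 0.113423 / (2 × 0.0053) = 10.70 Myr.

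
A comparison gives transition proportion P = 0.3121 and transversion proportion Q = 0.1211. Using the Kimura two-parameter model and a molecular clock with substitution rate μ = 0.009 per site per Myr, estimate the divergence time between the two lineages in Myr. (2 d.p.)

Under the Kimura two-parameter model, d = −½ ln(1 − 2P − Q) − ¼ ln(1 − 2Q).
1 − 2P − Q = 0.2547, giving −½ ln(0.2547) = 0.683834.
1 − 2Q = 0.7578, giving −¼ ln(0.7578) = 0.069334.
d = 0.683834 + 0.069334 = 0.753168.
Under a molecular clock d = 2μt, so t = d/(2μ) = 0.753168 / (2 × 0.009) = 41.84 Myr.

41.84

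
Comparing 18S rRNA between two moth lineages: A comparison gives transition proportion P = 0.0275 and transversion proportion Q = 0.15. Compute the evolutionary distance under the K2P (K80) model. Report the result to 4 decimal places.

0.2039

Under the Kimura two-parameter model, d = −½ ln(1 − 2P − Q) − ¼ ln(1 − 2Q).
1 − 2P − Q = 0.795, giving −½ ln(0.795) = 0.114707.
1 − 2Q = 0.7, giving −¼ ln(0.7) = 0.089169.
d = 0.114707 + 0.089169 = 0.203876.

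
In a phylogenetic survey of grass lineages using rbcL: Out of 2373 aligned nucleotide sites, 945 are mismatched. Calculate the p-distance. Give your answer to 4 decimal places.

0.3982

p = 945/2373 = 0.398230… ≈ 0.3982 (to 4 d.p.).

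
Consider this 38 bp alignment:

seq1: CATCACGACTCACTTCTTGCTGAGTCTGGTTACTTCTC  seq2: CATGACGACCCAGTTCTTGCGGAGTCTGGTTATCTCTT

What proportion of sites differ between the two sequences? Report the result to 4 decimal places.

The sequences differ at 7 of 38 positions (sites 4, 10, 13, 21, 33, 34, 38).
p = 7/38 = 0.184210… ≈ 0.1842 (to 4 d.p.).

0.1842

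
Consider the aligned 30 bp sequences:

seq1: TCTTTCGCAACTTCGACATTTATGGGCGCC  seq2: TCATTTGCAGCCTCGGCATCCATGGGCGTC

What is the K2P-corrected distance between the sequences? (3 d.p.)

Of 30 sites, 7 differences are transitions and 1 are transversions, so P = 7/30 ≈ 0.233333 and Q = 1/30 ≈ 0.033333.
Under the Kimura two-parameter model, d = −½ ln(1 − 2P − Q) − ¼ ln(1 − 2Q).
1 − 2P − Q = 0.500001, giving −½ ln(0.500001) = 0.346573.
1 − 2Q = 0.933334, giving −¼ ln(0.933334) = 0.017248.
d = 0.346573 + 0.017248 = 0.363821.

0.364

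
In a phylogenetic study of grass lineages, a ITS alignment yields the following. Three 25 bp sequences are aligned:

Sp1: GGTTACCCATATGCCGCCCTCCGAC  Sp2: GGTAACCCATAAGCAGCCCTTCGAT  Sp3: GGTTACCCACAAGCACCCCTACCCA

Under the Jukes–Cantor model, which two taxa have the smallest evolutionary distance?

Sp1 and Sp2

Sp1–Sp2: 5/25 differ, p = 0.200, d = 0.233.
Sp1–Sp3: 8/25 differ, p = 0.320, d = 0.417.
Sp2–Sp3: 7/25 differ, p = 0.280, d = 0.351.
The smallest distance is between Sp1 and Sp2.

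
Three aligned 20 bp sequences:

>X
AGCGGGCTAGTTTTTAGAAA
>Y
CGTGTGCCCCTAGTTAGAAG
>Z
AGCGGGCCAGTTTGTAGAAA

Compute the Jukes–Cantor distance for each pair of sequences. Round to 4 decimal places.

X–Y: 9/20 sites differ → p = 0.45, d = −0.75 ln(1 − 0.6) = 0.687218 ≈ 0.6872.
X–Z: 2/20 sites differ → p = 0.1, d = −0.75 ln(1 − 0.133333) = 0.107325 ≈ 0.1073.
Y–Z: 9/20 sites differ → p = 0.45, d = −0.75 ln(1 − 0.6) = 0.687218 ≈ 0.6872.

d(X,Y) = 0.6872, d(X,Z) = 0.1073, d(Y,Z) = 0.6872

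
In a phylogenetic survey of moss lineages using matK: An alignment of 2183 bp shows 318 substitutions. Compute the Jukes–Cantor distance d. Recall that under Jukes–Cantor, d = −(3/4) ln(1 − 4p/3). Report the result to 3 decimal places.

0.162

p = 318/2183 ≈ 0.145671.
d = −(3/4) ln(1 − 4p/3) = −0.75 ln(1 − 0.194228) = −0.75 ln(0.805772)
  = −0.75 × (-0.215954) = 0.161966 substitutions/site.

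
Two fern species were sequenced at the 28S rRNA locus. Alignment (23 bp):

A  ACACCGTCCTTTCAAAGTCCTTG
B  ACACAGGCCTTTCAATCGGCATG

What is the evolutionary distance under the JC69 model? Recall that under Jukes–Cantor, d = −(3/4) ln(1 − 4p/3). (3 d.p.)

0.390

The sequences differ at 7 of 23 sites (5, 7, 16, 17, 18, 19, 21), so p = 7/23 ≈ 0.304348.
d = −(3/4) ln(1 − 4p/3) = −0.75 ln(1 − 0.405797) = −0.75 ln(0.594203)
  = −0.75 × (-0.520534) = 0.390401 substitutions/site.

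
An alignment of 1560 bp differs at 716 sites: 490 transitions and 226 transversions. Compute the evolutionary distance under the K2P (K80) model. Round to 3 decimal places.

0.827

P = 490/1560 ≈ 0.314103 and Q = 226/1560 ≈ 0.144872.
Under the Kimura two-parameter model, d = −½ ln(1 − 2P − Q) − ¼ ln(1 − 2Q).
1 − 2P − Q = 0.226922, giving −½ ln(0.226922) = 0.741574.
1 − 2Q = 0.710256, giving −¼ ln(0.710256) = 0.085532.
d = 0.741574 + 0.085532 = 0.827106.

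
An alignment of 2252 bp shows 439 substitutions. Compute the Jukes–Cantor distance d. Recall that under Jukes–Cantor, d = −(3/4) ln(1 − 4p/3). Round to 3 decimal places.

p = 439/2252 ≈ 0.194938.
d = −(3/4) ln(1 − 4p/3) = −0.75 ln(1 − 0.259917) = −0.75 ln(0.740083)
  = −0.75 × (-0.300993) = 0.225745 substitutions/site.

0.226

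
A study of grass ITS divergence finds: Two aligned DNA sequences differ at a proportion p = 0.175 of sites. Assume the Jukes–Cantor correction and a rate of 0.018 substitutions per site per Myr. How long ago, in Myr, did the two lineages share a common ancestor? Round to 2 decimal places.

5.54

d = −(3/4) ln(1 − 4p/3) = −0.75 ln(1 − 0.233333) = −0.75 ln(0.766667)
  = −0.75 × (-0.265703) = 0.199277 substitutions/site.
Under a molecular clock d = 2μt, so t = d/(2μ) = 0.199277 / (2 × 0.018) = 5.54 Myr.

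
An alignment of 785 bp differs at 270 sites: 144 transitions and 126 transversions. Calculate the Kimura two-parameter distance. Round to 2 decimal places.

0.47

P = 144/785 ≈ 0.183439 and Q = 126/785 ≈ 0.16051.
Under the Kimura two-parameter model, d = −½ ln(1 − 2P − Q) − ¼ ln(1 − 2Q).
1 − 2P − Q = 0.472612, giving −½ ln(0.472612) = 0.374740.
1 − 2Q = 0.67898, giving −¼ ln(0.67898) = 0.096791.
d = 0.374740 + 0.096791 = 0.471531.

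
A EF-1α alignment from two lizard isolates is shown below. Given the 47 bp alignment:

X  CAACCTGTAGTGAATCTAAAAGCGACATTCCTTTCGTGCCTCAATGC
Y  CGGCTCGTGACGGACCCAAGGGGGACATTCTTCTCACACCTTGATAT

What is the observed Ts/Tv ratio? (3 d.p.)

21.000

Transitions are A↔G and C↔T; transversions are all other mismatches.
Transitions: 21. Transversions: 1.
R = 21/1 = 21.000.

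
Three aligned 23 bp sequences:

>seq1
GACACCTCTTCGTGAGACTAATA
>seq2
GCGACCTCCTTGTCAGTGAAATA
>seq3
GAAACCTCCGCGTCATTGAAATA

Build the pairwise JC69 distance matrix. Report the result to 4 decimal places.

d(seq1,seq2) = 0.4674, d(seq1,seq3) = 0.4674, d(seq2,seq3) = 0.2567

seq1–seq2: 8/23 sites differ → p ≈ 0.347826, d = −0.75 ln(1 − 0.463768) = 0.467391 ≈ 0.4674.
seq1–seq3: 8/23 sites differ → p ≈ 0.347826, d = −0.75 ln(1 − 0.463768) = 0.467391 ≈ 0.4674.
seq2–seq3: 5/23 sites differ → p ≈ 0.217391, d = −0.75 ln(1 − 0.289855) = 0.256715 ≈ 0.2567.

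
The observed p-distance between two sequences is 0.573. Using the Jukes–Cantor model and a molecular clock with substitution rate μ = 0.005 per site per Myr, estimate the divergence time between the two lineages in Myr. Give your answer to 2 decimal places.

108.29

d = −(3/4) ln(1 − 4p/3) = −0.75 ln(1 − 0.764) = −0.75 ln(0.236)
  = −0.75 × (-1.443923) = 1.082942 substitutions/site.
Under a molecular clock d = 2μt, so t = d/(2μ) = 1.082942 / (2 × 0.005) = 108.29 Myr.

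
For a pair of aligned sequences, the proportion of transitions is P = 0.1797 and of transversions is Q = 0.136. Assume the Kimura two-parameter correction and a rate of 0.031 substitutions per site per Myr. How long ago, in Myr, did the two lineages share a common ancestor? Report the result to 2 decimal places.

6.80

Under the Kimura two-parameter model, d = −½ ln(1 − 2P − Q) − ¼ ln(1 − 2Q).
1 − 2P − Q = 0.5046, giving −½ ln(0.5046) = 0.341995.
1 − 2Q = 0.728, giving −¼ ln(0.728) = 0.079364.
d = 0.341995 + 0.079364 = 0.421359.
Under a molecular clock d = 2μt, so t = d/(2μ) = 0.421359 / (2 × 0.031) = 6.80 Myr.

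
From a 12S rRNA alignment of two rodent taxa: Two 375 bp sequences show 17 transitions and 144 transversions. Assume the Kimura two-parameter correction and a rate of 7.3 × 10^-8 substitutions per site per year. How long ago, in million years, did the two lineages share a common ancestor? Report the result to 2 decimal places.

P = 17/375 ≈ 0.045333 and Q = 144/375 = 0.384.
Under the Kimura two-parameter model, d = −½ ln(1 − 2P − Q) − ¼ ln(1 − 2Q).
1 − 2P − Q = 0.525334, giving −½ ln(0.525334) = 0.321861.
1 − 2Q = 0.232, giving −¼ ln(0.232) = 0.365254.
d = 0.321861 + 0.365254 = 0.687115.
Under a molecular clock d = 2μt, so t = d/(2μ) = 0.687115 / (2 × 7.3 × 10^-8) = 4.71 million years.

4.71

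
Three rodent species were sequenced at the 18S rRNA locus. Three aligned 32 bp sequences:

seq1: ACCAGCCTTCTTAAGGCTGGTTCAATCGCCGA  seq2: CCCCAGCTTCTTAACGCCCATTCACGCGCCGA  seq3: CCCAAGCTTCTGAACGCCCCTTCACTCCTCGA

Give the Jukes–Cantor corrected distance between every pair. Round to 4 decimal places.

d(seq1,seq2) = 0.4042, d(seq1,seq3) = 0.4598, d(seq2,seq3) = 0.2158

seq1–seq2: 10/32 sites differ → p = 0.3125, d = −0.75 ln(1 − 0.416667) = 0.404248 ≈ 0.4042.
seq1–seq3: 11/32 sites differ → p = 0.34375, d = −0.75 ln(1 − 0.458333) = 0.459828 ≈ 0.4598.
seq2–seq3: 6/32 sites differ → p = 0.1875, d = −0.75 ln(1 − 0.25) = 0.215762 ≈ 0.2158.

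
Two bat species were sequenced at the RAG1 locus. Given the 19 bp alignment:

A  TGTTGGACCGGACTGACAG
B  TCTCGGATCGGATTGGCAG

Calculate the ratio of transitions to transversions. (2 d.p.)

4.00

Transitions are A↔G and C↔T; transversions are all other mismatches.
Transitions: 4. Transversions: 1.
R = 4/1 = 4.00.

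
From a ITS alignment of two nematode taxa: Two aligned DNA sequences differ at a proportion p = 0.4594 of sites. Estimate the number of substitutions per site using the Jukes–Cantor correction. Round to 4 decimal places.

d = −(3/4) ln(1 − 4p/3) = −0.75 ln(1 − 0.612533) = −0.75 ln(0.387467)
  = −0.75 × (-0.948125) = 0.711094 substitutions/site.

0.7111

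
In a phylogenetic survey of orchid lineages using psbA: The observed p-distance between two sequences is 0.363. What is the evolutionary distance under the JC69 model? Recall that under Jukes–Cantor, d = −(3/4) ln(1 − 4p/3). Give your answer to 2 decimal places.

0.50

d = −(3/4) ln(1 − 4p/3) = −0.75 ln(1 − 0.484) = −0.75 ln(0.516)
  = −0.75 × (-0.661649) = 0.496237 substitutions/site.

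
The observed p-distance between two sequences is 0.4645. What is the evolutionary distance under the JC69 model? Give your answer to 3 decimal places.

d = −(3/4) ln(1 − 4p/3) = −0.75 ln(1 − 0.619333) = −0.75 ln(0.380667)
  = −0.75 × (-0.965830) = 0.724373 substitutions/site.

0.724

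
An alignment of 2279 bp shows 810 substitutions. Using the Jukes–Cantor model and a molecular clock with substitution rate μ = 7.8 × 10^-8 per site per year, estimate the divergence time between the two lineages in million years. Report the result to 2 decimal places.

3.09

p = 810/2279 ≈ 0.355419.
d = −(3/4) ln(1 − 4p/3) = −0.75 ln(1 − 0.473892) = −0.75 ln(0.526108)
  = −0.75 × (-0.642249) = 0.481687 substitutions/site.
Under a molecular clock d = 2μt, so t = d/(2μ) = 0.481687 / (2 × 7.8 × 10^-8) = 3.09 million years.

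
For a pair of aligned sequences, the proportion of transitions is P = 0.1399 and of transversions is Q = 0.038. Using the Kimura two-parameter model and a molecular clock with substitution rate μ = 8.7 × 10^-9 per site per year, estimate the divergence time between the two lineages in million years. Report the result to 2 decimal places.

Under the Kimura two-parameter model, d = −½ ln(1 − 2P − Q) − ¼ ln(1 − 2Q).
1 − 2P − Q = 0.6822, giving −½ ln(0.6822) = 0.191216.
1 − 2Q = 0.924, giving −¼ ln(0.924) = 0.019761.
d = 0.191216 + 0.019761 = 0.210977.
Under a molecular clock d = 2μt, so t = d/(2μ) = 0.210977 / (2 × 8.7 × 10^-9) = 12.13 million years.

12.13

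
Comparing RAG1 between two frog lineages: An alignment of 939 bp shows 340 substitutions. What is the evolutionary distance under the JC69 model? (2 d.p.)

0.49

p = 340/939 ≈ 0.362087.
d = −(3/4) ln(1 − 4p/3) = −0.75 ln(1 − 0.482783) = −0.75 ln(0.517217)
  = −0.75 × (-0.659293) = 0.494470 substitutions/site.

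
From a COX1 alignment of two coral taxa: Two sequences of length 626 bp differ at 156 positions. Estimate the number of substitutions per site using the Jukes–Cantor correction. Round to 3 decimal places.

p = 156/626 ≈ 0.249201.
d = −(3/4) ln(1 − 4p/3) = −0.75 ln(1 − 0.332268) = −0.75 ln(0.667732)
  = −0.75 × (-0.403868) = 0.302901 substitutions/site.

0.303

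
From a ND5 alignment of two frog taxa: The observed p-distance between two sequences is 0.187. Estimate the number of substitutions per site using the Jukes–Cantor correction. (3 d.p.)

d = −(3/4) ln(1 − 4p/3) = −0.75 ln(1 − 0.249333) = −0.75 ln(0.750667)
  = −0.75 × (-0.286793) = 0.215095 substitutions/site.

0.215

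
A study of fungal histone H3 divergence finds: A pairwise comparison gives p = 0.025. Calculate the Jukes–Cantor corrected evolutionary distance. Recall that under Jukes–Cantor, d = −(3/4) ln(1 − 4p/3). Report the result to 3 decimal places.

0.025

d = −(3/4) ln(1 − 4p/3) = −0.75 ln(1 − 0.033333) = −0.75 ln(0.966667)
  = −0.75 × (-0.033901) = 0.025426 substitutions/site.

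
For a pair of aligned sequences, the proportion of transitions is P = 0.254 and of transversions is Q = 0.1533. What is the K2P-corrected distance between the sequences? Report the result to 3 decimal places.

0.633

Under the Kimura two-parameter model, d = −½ ln(1 − 2P − Q) − ¼ ln(1 − 2Q).
1 − 2P − Q = 0.3387, giving −½ ln(0.3387) = 0.541320.
1 − 2Q = 0.6934, giving −¼ ln(0.6934) = 0.091537.
d = 0.541320 + 0.091537 = 0.632857.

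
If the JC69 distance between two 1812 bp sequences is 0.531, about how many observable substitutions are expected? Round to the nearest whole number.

690

Invert JC69: p = (3/4)(1 − e^(−4d/3)) = 0.75 × (1 − e^(-0.708)) = 0.75 × (1 − 0.492628) = 0.380529.
Expected differing sites = pL ≈ 0.380529 × 1812 = 689.518548 ≈ 690.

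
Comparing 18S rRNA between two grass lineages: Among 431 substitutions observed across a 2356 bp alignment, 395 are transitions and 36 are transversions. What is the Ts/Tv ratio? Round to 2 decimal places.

R = 395/36 = 10.972222… ≈ 10.97 (to 2 d.p.).

10.97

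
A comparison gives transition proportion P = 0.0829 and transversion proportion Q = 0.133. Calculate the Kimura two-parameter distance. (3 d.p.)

0.255

Under the Kimura two-parameter model, d = −½ ln(1 − 2P − Q) − ¼ ln(1 − 2Q).
1 − 2P − Q = 0.7012, giving −½ ln(0.7012) = 0.177481.
1 − 2Q = 0.734, giving −¼ ln(0.734) = 0.077312.
d = 0.177481 + 0.077312 = 0.254793.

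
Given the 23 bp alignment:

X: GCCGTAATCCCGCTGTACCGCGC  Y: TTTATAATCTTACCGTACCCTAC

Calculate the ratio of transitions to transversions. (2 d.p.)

Transitions are A↔G and C↔T; transversions are all other mismatches.
Transitions: 9. Transversions: 2.
R = 9/2 = 4.50.

4.50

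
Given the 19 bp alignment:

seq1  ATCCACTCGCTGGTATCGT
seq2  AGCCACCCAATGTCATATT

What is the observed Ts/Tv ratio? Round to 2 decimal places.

0.60

Transitions are A↔G and C↔T; transversions are all other mismatches.
Transitions: 3. Transversions: 5.
R = 3/5 = 0.60.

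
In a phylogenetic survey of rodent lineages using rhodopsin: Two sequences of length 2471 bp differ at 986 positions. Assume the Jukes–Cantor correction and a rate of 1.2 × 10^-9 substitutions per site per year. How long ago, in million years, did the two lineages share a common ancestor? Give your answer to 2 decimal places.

p = 986/2471 ≈ 0.399029.
d = −(3/4) ln(1 − 4p/3) = −0.75 ln(1 − 0.532039) = −0.75 ln(0.467961)
  = −0.75 × (-0.759370) = 0.569528 substitutions/site.
Under a molecular clock d = 2μt, so t = d/(2μ) = 0.569528 / (2 × 1.2 × 10^-9) = 237.30 million years.

237.30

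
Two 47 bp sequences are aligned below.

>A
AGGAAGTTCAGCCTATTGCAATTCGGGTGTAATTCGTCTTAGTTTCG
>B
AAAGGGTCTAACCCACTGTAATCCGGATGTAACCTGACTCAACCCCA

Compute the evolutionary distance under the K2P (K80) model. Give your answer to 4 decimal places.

Of 47 sites, 21 differences are transitions and 1 are transversions, so P = 21/47 ≈ 0.446809 and Q = 1/47 ≈ 0.021277.
Under the Kimura two-parameter model, d = −½ ln(1 − 2P − Q) − ¼ ln(1 − 2Q).
1 − 2P − Q = 0.085105, giving −½ ln(0.085105) = 1.231935.
1 − 2Q = 0.957446, giving −¼ ln(0.957446) = 0.010871.
d = 1.231935 + 0.010871 = 1.242806.

1.2428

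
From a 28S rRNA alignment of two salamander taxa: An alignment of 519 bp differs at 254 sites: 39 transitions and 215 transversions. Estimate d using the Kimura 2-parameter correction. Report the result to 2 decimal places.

0.86

P = 39/519 ≈ 0.075145 and Q = 215/519 ≈ 0.414258.
Under the Kimura two-parameter model, d = −½ ln(1 − 2P − Q) − ¼ ln(1 − 2Q).
1 − 2P − Q = 0.435452, giving −½ ln(0.435452) = 0.415685.
1 − 2Q = 0.171484, giving −¼ ln(0.171484) = 0.440816.
d = 0.415685 + 0.440816 = 0.856501.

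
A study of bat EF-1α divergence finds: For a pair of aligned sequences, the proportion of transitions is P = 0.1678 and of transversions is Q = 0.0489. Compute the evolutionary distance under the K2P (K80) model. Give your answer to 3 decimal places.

0.268

Under the Kimura two-parameter model, d = −½ ln(1 − 2P − Q) − ¼ ln(1 − 2Q).
1 − 2P − Q = 0.6155, giving −½ ln(0.6155) = 0.242660.
1 − 2Q = 0.9022, giving −¼ ln(0.9022) = 0.025730.
d = 0.242660 + 0.025730 = 0.268390.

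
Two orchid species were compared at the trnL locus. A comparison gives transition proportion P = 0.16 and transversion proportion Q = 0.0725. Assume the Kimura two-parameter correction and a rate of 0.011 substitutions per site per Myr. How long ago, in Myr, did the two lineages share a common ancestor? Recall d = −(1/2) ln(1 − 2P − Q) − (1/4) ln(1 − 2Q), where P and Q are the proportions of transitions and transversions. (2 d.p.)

Under the Kimura two-parameter model, d = −½ ln(1 − 2P − Q) − ¼ ln(1 − 2Q).
1 − 2P − Q = 0.6075, giving −½ ln(0.6075) = 0.249202.
1 − 2Q = 0.855, giving −¼ ln(0.855) = 0.039163.
d = 0.249202 + 0.039163 = 0.288365.
Under a molecular clock d = 2μt, so t = d/(2μ) = 0.288365 / (2 × 0.011) = 13.11 Myr.

13.11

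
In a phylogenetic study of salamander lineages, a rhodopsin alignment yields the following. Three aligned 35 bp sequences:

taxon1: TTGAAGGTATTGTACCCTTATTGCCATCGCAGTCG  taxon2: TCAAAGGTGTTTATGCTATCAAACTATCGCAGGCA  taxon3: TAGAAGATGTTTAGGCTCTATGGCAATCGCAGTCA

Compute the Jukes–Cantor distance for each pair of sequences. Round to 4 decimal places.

d(taxon1,taxon2) = 0.7053, d(taxon1,taxon3) = 0.4582, d(taxon2,taxon3) = 0.4073

taxon1–taxon2: 16/35 sites differ → p ≈ 0.457143, d = −0.75 ln(1 − 0.609524) = 0.705292 ≈ 0.7053.
taxon1–taxon3: 12/35 sites differ → p ≈ 0.342857, d = −0.75 ln(1 − 0.457143) = 0.458182 ≈ 0.4582.
taxon2–taxon3: 11/35 sites differ → p ≈ 0.314286, d = −0.75 ln(1 − 0.419048) = 0.407315 ≈ 0.4073.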